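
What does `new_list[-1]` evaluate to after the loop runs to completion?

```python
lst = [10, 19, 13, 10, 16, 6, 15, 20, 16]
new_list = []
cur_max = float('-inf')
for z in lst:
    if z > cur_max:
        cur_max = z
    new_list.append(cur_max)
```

Let's trace through this code step by step.

Initialize: lst = [10, 19, 13, 10, 16, 6, 15, 20, 16]
Initialize: new_list = []
Initialize: cur_max = -inf
Entering loop: for z in lst:
After iteration 1: z = 10, new_list = [10], cur_max = 10
After iteration 2: z = 19, new_list = [10, 19], cur_max = 19
After iteration 3: z = 13, new_list = [10, 19, 19], cur_max = 19
After iteration 4: z = 10, new_list = [10, 19, 19, 19], cur_max = 19
After iteration 5: z = 16, new_list = [10, 19, 19, 19, 19], cur_max = 19
After iteration 6: z = 6, new_list = [10, 19, 19, 19, 19, 19], cur_max = 19
After iteration 7: z = 15, new_list = [10, 19, 19, 19, 19, 19, 19], cur_max = 19
After iteration 8: z = 20, new_list = [10, 19, 19, 19, 19, 19, 19, 20], cur_max = 20
After iteration 9: z = 16, new_list = [10, 19, 19, 19, 19, 19, 19, 20, 20], cur_max = 20
Loop ends.
new_list[-1] = 20

Final answer: 20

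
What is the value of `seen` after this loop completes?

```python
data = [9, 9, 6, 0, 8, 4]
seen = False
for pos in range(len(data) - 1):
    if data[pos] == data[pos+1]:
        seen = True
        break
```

Let's trace through this code step by step.

Initialize: data = [9, 9, 6, 0, 8, 4]
Initialize: seen = False
Entering loop: for pos in range(len(data) - 1):
After iteration 1: pos = 0, seen = True
Loop ends.

Final answer: True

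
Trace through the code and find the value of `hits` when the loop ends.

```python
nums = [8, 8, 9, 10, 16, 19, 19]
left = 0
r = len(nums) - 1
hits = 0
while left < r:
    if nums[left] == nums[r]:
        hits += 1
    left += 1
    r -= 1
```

Let's trace through this code step by step.

Initialize: nums = [8, 8, 9, 10, 16, 19, 19]
Initialize: left = 0
Initialize: r = 6
Initialize: hits = 0
Entering loop: while left < r:
After iteration 1: left = 1, r = 5, hits = 0
After iteration 2: left = 2, r = 4, hits = 0
After iteration 3: left = 3, r = 3, hits = 0
Loop ends.

Final answer: 0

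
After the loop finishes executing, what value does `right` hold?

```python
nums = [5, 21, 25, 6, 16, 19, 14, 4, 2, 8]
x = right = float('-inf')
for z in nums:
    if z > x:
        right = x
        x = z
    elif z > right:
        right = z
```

Let's trace through this code step by step.

Initialize: nums = [5, 21, 25, 6, 16, 19, 14, 4, 2, 8]
Initialize: x = -inf
Initialize: right = -inf
Entering loop: for z in nums:
After iteration 1: z = 5, x = 5, right = -inf
After iteration 2: z = 21, x = 21, right = 5
After iteration 3: z = 25, x = 25, right = 21
After iteration 4: z = 6, x = 25, right = 21
After iteration 5: z = 16, x = 25, right = 21
After iteration 6: z = 19, x = 25, right = 21
After iteration 7: z = 14, x = 25, right = 21
After iteration 8: z = 4, x = 25, right = 21
After iteration 9: z = 2, x = 25, right = 21
After iteration 10: z = 8, x = 25, right = 21
Loop ends.

Final answer: 21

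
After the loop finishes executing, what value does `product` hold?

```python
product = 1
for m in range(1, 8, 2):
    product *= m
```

Let's trace through this code step by step.

Initialize: product = 1
Entering loop: for m in range(1, 8, 2):
After iteration 1: m = 1, product = 1
After iteration 2: m = 3, product = 3
After iteration 3: m = 5, product = 15
After iteration 4: m = 7, product = 105
Loop ends.

Final answer: 105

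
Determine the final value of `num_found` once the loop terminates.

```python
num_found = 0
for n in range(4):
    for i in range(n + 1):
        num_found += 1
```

Let's trace through this code step by step.

Initialize: num_found = 0
Entering loop: for n in range(4):
After iteration 1: n = 0, num_found = 1, i = 0
After iteration 2: n = 1, num_found = 3, i = 1
After iteration 3: n = 2, num_found = 6, i = 2
After iteration 4: n = 3, num_found = 10, i = 3
Loop ends.

Final answer: 10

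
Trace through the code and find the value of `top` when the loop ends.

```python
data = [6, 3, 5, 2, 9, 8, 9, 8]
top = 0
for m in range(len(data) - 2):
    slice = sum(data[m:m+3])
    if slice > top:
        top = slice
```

Let's trace through this code step by step.

Initialize: data = [6, 3, 5, 2, 9, 8, 9, 8]
Initialize: top = 0
Entering loop: for m in range(len(data) - 2):
After iteration 1: m = 0, top = 14, slice = 14
After iteration 2: m = 1, top = 14, slice = 10
After iteration 3: m = 2, top = 16, slice = 16
After iteration 4: m = 3, top = 19, slice = 19
After iteration 5: m = 4, top = 26, slice = 26
After iteration 6: m = 5, top = 26, slice = 25
Loop ends.

Final answer: 26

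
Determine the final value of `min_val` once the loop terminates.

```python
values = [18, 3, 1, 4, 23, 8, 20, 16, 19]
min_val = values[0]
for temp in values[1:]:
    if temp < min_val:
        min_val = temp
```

Let's trace through this code step by step.

Initialize: values = [18, 3, 1, 4, 23, 8, 20, 16, 19]
Initialize: min_val = 18
Entering loop: for temp in values[1:]:
After iteration 1: temp = 3, min_val = 3
After iteration 2: temp = 1, min_val = 1
After iteration 3: temp = 4, min_val = 1
After iteration 4: temp = 23, min_val = 1
After iteration 5: temp = 8, min_val = 1
After iteration 6: temp = 20, min_val = 1
After iteration 7: temp = 16, min_val = 1
After iteration 8: temp = 19, min_val = 1
Loop ends.

Final answer: 1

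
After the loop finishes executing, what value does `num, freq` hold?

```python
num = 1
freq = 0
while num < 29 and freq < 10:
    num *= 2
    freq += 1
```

Let's trace through this code step by step.

Initialize: num = 1
Initialize: freq = 0
Entering loop: while num < 29 and freq < 10:
After iteration 1: num = 2, freq = 1
After iteration 2: num = 4, freq = 2
After iteration 3: num = 8, freq = 3
After iteration 4: num = 16, freq = 4
After iteration 5: num = 32, freq = 5
Loop ends.

Final answer: 32, 5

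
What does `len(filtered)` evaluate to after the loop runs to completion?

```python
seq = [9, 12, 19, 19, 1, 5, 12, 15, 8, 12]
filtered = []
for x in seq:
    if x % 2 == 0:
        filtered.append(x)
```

Let's trace through this code step by step.

Initialize: seq = [9, 12, 19, 19, 1, 5, 12, 15, 8, 12]
Initialize: filtered = []
Entering loop: for x in seq:
After iteration 1: x = 9, filtered = []
After iteration 2: x = 12, filtered = [12]
After iteration 3: x = 19, filtered = [12]
After iteration 4: x = 19, filtered = [12]
After iteration 5: x = 1, filtered = [12]
After iteration 6: x = 5, filtered = [12]
After iteration 7: x = 12, filtered = [12, 12]
After iteration 8: x = 15, filtered = [12, 12]
After iteration 9: x = 8, filtered = [12, 12, 8]
After iteration 10: x = 12, filtered = [12, 12, 8, 12]
Loop ends.
len(filtered) = 4

Final answer: 4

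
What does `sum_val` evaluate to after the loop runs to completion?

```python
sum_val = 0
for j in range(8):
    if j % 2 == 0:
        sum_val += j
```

Let's trace through this code step by step.

Initialize: sum_val = 0
Entering loop: for j in range(8):
After iteration 1: j = 0, sum_val = 0
After iteration 2: j = 1, sum_val = 0
After iteration 3: j = 2, sum_val = 2
After iteration 4: j = 3, sum_val = 2
After iteration 5: j = 4, sum_val = 6
After iteration 6: j = 5, sum_val = 6
After iteration 7: j = 6, sum_val = 12
After iteration 8: j = 7, sum_val = 12
Loop ends.

Final answer: 12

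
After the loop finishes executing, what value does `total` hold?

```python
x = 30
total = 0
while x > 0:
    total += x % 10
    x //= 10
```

Let's trace through this code step by step.

Initialize: x = 30
Initialize: total = 0
Entering loop: while x > 0:
After iteration 1: x = 3, total = 0
After iteration 2: x = 0, total = 3
Loop ends.

Final answer: 3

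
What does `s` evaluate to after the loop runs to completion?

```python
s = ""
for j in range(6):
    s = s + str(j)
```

Let's trace through this code step by step.

Initialize: s = ''
Entering loop: for j in range(6):
After iteration 1: j = 0, s = '0'
After iteration 2: j = 1, s = '01'
After iteration 3: j = 2, s = '012'
After iteration 4: j = 3, s = '0123'
After iteration 5: j = 4, s = '01234'
After iteration 6: j = 5, s = '012345'
Loop ends.

Final answer: '012345'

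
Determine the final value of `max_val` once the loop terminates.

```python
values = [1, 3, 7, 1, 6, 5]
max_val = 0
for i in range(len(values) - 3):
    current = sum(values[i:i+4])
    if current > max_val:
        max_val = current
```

Let's trace through this code step by step.

Initialize: values = [1, 3, 7, 1, 6, 5]
Initialize: max_val = 0
Entering loop: for i in range(len(values) - 3):
After iteration 1: i = 0, max_val = 12, current = 12
After iteration 2: i = 1, max_val = 17, current = 17
After iteration 3: i = 2, max_val = 19, current = 19
Loop ends.

Final answer: 19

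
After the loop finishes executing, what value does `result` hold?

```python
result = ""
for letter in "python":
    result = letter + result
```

Let's trace through this code step by step.

Initialize: result = ''
Entering loop: for letter in "python":
After iteration 1: letter = 'p', result = 'p'
After iteration 2: letter = 'y', result = 'yp'
After iteration 3: letter = 't', result = 'typ'
After iteration 4: letter = 'h', result = 'htyp'
After iteration 5: letter = 'o', result = 'ohtyp'
After iteration 6: letter = 'n', result = 'nohtyp'
Loop ends.

Final answer: 'nohtyp'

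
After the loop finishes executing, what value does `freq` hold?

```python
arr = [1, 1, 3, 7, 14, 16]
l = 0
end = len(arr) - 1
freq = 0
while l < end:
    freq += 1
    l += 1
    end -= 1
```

Let's trace through this code step by step.

Initialize: arr = [1, 1, 3, 7, 14, 16]
Initialize: l = 0
Initialize: end = 5
Initialize: freq = 0
Entering loop: while l < end:
After iteration 1: l = 1, end = 4, freq = 1
After iteration 2: l = 2, end = 3, freq = 2
After iteration 3: l = 3, end = 2, freq = 3
Loop ends.

Final answer: 3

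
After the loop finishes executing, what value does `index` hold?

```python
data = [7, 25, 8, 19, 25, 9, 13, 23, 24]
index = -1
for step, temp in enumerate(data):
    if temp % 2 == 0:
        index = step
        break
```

Let's trace through this code step by step.

Initialize: data = [7, 25, 8, 19, 25, 9, 13, 23, 24]
Initialize: index = -1
Entering loop: for step, temp in enumerate(data):
After iteration 1: step = 0, temp = 7, index = -1
After iteration 2: step = 1, temp = 25, index = -1
After iteration 3: step = 2, temp = 8, index = 2
Loop ends.

Final answer: 2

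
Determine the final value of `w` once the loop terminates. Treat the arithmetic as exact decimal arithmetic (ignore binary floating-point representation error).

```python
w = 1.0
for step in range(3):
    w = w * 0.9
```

Let's trace through this code step by step.

Initialize: w = 1.0
Entering loop: for step in range(3):
After iteration 1: step = 0, w = 0.9
After iteration 2: step = 1, w = 0.81
After iteration 3: step = 2, w = 0.729
Loop ends.

Final answer: 0.729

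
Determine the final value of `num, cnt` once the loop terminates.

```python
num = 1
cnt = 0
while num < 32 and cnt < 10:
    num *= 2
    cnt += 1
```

Let's trace through this code step by step.

Initialize: num = 1
Initialize: cnt = 0
Entering loop: while num < 32 and cnt < 10:
After iteration 1: num = 2, cnt = 1
After iteration 2: num = 4, cnt = 2
After iteration 3: num = 8, cnt = 3
After iteration 4: num = 16, cnt = 4
After iteration 5: num = 32, cnt = 5
Loop ends.

Final answer: 32, 5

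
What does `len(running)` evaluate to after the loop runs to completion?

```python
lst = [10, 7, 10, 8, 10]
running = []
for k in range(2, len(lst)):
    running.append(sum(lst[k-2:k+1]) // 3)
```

Let's trace through this code step by step.

Initialize: lst = [10, 7, 10, 8, 10]
Initialize: running = []
Entering loop: for k in range(2, len(lst)):
After iteration 1: k = 2, running = [9]
After iteration 2: k = 3, running = [9, 8]
After iteration 3: k = 4, running = [9, 8, 9]
Loop ends.
len(running) = 3

Final answer: 3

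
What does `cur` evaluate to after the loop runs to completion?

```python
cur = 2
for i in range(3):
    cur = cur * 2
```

Let's trace through this code step by step.

Initialize: cur = 2
Entering loop: for i in range(3):
After iteration 1: i = 0, cur = 4
After iteration 2: i = 1, cur = 8
After iteration 3: i = 2, cur = 16
Loop ends.

Final answer: 16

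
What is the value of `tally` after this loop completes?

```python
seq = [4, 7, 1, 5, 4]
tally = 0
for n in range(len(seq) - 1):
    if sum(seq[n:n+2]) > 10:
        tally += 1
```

Let's trace through this code step by step.

Initialize: seq = [4, 7, 1, 5, 4]
Initialize: tally = 0
Entering loop: for n in range(len(seq) - 1):
After iteration 1: n = 0, tally = 1
After iteration 2: n = 1, tally = 1
After iteration 3: n = 2, tally = 1
After iteration 4: n = 3, tally = 1
Loop ends.

Final answer: 1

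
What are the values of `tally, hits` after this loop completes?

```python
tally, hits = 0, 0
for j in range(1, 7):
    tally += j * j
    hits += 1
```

Let's trace through this code step by step.

Initialize: tally = 0
Initialize: hits = 0
Entering loop: for j in range(1, 7):
After iteration 1: j = 1, tally = 1, hits = 1
After iteration 2: j = 2, tally = 5, hits = 2
After iteration 3: j = 3, tally = 14, hits = 3
After iteration 4: j = 4, tally = 30, hits = 4
After iteration 5: j = 5, tally = 55, hits = 5
After iteration 6: j = 6, tally = 91, hits = 6
Loop ends.

Final answer: 91, 6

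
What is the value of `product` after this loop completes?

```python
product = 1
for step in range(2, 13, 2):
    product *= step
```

Let's trace through this code step by step.

Initialize: product = 1
Entering loop: for step in range(2, 13, 2):
After iteration 1: step = 2, product = 2
After iteration 2: step = 4, product = 8
After iteration 3: step = 6, product = 48
After iteration 4: step = 8, product = 384
After iteration 5: step = 10, product = 3840
After iteration 6: step = 12, product = 46080
Loop ends.

Final answer: 46080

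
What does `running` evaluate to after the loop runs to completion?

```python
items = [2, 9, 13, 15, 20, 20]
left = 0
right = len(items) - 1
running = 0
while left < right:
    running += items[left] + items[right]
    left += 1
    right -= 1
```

Let's trace through this code step by step.

Initialize: items = [2, 9, 13, 15, 20, 20]
Initialize: left = 0
Initialize: right = 5
Initialize: running = 0
Entering loop: while left < right:
After iteration 1: left = 1, right = 4, running = 22
After iteration 2: left = 2, right = 3, running = 51
After iteration 3: left = 3, right = 2, running = 79
Loop ends.

Final answer: 79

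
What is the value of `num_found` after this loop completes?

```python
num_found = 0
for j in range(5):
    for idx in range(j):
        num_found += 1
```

Let's trace through this code step by step.

Initialize: num_found = 0
Entering loop: for j in range(5):
After iteration 1: j = 0, num_found = 0
After iteration 2: j = 1, num_found = 1, idx = 0
After iteration 3: j = 2, num_found = 3, idx = 1
After iteration 4: j = 3, num_found = 6, idx = 2
After iteration 5: j = 4, num_found = 10, idx = 3
Loop ends.

Final answer: 10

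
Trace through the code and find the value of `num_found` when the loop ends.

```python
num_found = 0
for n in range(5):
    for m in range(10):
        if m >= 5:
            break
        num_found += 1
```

Let's trace through this code step by step.

Initialize: num_found = 0
Entering loop: for n in range(5):
After iteration 1: n = 0, num_found = 5
After iteration 2: n = 1, num_found = 10
After iteration 3: n = 2, num_found = 15
After iteration 4: n = 3, num_found = 20
After iteration 5: n = 4, num_found = 25
Loop ends.

Final answer: 25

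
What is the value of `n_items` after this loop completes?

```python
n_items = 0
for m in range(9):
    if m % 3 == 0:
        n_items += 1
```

Let's trace through this code step by step.

Initialize: n_items = 0
Entering loop: for m in range(9):
After iteration 1: m = 0, n_items = 1
After iteration 2: m = 1, n_items = 1
After iteration 3: m = 2, n_items = 1
After iteration 4: m = 3, n_items = 2
After iteration 5: m = 4, n_items = 2
After iteration 6: m = 5, n_items = 2
After iteration 7: m = 6, n_items = 3
After iteration 8: m = 7, n_items = 3
After iteration 9: m = 8, n_items = 3
Loop ends.

Final answer: 3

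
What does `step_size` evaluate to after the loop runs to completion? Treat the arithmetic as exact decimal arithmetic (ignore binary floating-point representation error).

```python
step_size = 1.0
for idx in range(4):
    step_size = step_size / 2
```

Let's trace through this code step by step.

Initialize: step_size = 1.0
Entering loop: for idx in range(4):
After iteration 1: idx = 0, step_size = 0.5
After iteration 2: idx = 1, step_size = 0.25
After iteration 3: idx = 2, step_size = 0.125
After iteration 4: idx = 3, step_size = 0.0625
Loop ends.

Final answer: 0.0625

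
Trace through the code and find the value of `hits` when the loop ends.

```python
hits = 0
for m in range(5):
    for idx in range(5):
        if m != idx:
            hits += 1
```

Let's trace through this code step by step.

Initialize: hits = 0
Entering loop: for m in range(5):
After iteration 1: m = 0, hits = 4
After iteration 2: m = 1, hits = 8
After iteration 3: m = 2, hits = 12
After iteration 4: m = 3, hits = 16
After iteration 5: m = 4, hits = 20
Loop ends.

Final answer: 20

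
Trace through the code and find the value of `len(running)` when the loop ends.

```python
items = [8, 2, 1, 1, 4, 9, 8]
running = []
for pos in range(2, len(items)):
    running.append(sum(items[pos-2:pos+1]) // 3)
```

Let's trace through this code step by step.

Initialize: items = [8, 2, 1, 1, 4, 9, 8]
Initialize: running = []
Entering loop: for pos in range(2, len(items)):
After iteration 1: pos = 2, running = [3]
After iteration 2: pos = 3, running = [3, 1]
After iteration 3: pos = 4, running = [3, 1, 2]
After iteration 4: pos = 5, running = [3, 1, 2, 4]
After iteration 5: pos = 6, running = [3, 1, 2, 4, 7]
Loop ends.
len(running) = 5

Final answer: 5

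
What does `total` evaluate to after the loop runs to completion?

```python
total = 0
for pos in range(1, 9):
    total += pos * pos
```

Let's trace through this code step by step.

Initialize: total = 0
Entering loop: for pos in range(1, 9):
After iteration 1: pos = 1, total = 1
After iteration 2: pos = 2, total = 5
After iteration 3: pos = 3, total = 14
After iteration 4: pos = 4, total = 30
After iteration 5: pos = 5, total = 55
After iteration 6: pos = 6, total = 91
After iteration 7: pos = 7, total = 140
After iteration 8: pos = 8, total = 204
Loop ends.

Final answer: 204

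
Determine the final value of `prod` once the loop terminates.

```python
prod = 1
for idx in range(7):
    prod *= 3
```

Let's trace through this code step by step.

Initialize: prod = 1
Entering loop: for idx in range(7):
After iteration 1: idx = 0, prod = 3
After iteration 2: idx = 1, prod = 9
After iteration 3: idx = 2, prod = 27
After iteration 4: idx = 3, prod = 81
After iteration 5: idx = 4, prod = 243
After iteration 6: idx = 5, prod = 729
After iteration 7: idx = 6, prod = 2187
Loop ends.

Final answer: 2187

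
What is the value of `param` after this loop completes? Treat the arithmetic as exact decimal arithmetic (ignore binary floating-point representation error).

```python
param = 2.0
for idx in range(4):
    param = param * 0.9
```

Let's trace through this code step by step.

Initialize: param = 2.0
Entering loop: for idx in range(4):
After iteration 1: idx = 0, param = 1.8
After iteration 2: idx = 1, param = 1.62
After iteration 3: idx = 2, param = 1.458
After iteration 4: idx = 3, param = 1.3122
Loop ends.

Final answer: 1.3122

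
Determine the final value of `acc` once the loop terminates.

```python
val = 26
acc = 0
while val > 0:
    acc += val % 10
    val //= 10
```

Let's trace through this code step by step.

Initialize: val = 26
Initialize: acc = 0
Entering loop: while val > 0:
After iteration 1: val = 2, acc = 6
After iteration 2: val = 0, acc = 8
Loop ends.

Final answer: 8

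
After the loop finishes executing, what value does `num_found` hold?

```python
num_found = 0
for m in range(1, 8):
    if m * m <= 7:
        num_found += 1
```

Let's trace through this code step by step.

Initialize: num_found = 0
Entering loop: for m in range(1, 8):
After iteration 1: m = 1, num_found = 1
After iteration 2: m = 2, num_found = 2
After iteration 3: m = 3, num_found = 2
After iteration 4: m = 4, num_found = 2
After iteration 5: m = 5, num_found = 2
After iteration 6: m = 6, num_found = 2
After iteration 7: m = 7, num_found = 2
Loop ends.

Final answer: 2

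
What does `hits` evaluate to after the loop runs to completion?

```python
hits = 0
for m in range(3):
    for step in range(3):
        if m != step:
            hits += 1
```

Let's trace through this code step by step.

Initialize: hits = 0
Entering loop: for m in range(3):
After iteration 1: m = 0, hits = 2
After iteration 2: m = 1, hits = 4
After iteration 3: m = 2, hits = 6
Loop ends.

Final answer: 6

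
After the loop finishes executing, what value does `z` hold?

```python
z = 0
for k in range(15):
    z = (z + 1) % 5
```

Let's trace through this code step by step.

Initialize: z = 0
Entering loop: for k in range(15):
After iteration 1: k = 0, z = 1
After iteration 2: k = 1, z = 2
After iteration 3: k = 2, z = 3
After iteration 4: k = 3, z = 4
After iteration 5: k = 4, z = 0
After iteration 6: k = 5, z = 1
After iteration 7: k = 6, z = 2
After iteration 8: k = 7, z = 3
After iteration 9: k = 8, z = 4
After iteration 10: k = 9, z = 0
After iteration 11: k = 10, z = 1
After iteration 12: k = 11, z = 2
After iteration 13: k = 12, z = 3
After iteration 14: k = 13, z = 4
After iteration 15: k = 14, z = 0
Loop ends.

Final answer: 0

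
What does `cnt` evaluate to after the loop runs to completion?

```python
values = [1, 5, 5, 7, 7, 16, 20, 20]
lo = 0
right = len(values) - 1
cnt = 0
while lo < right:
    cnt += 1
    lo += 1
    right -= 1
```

Let's trace through this code step by step.

Initialize: values = [1, 5, 5, 7, 7, 16, 20, 20]
Initialize: lo = 0
Initialize: right = 7
Initialize: cnt = 0
Entering loop: while lo < right:
After iteration 1: lo = 1, right = 6, cnt = 1
After iteration 2: lo = 2, right = 5, cnt = 2
After iteration 3: lo = 3, right = 4, cnt = 3
After iteration 4: lo = 4, right = 3, cnt = 4
Loop ends.

Final answer: 4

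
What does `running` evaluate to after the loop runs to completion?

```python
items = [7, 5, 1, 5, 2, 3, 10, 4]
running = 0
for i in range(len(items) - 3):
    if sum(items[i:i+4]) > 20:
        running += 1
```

Let's trace through this code step by step.

Initialize: items = [7, 5, 1, 5, 2, 3, 10, 4]
Initialize: running = 0
Entering loop: for i in range(len(items) - 3):
After iteration 1: i = 0, running = 0
After iteration 2: i = 1, running = 0
After iteration 3: i = 2, running = 0
After iteration 4: i = 3, running = 0
After iteration 5: i = 4, running = 0
Loop ends.

Final answer: 0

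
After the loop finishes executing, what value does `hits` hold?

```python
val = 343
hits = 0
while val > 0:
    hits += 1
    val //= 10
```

Let's trace through this code step by step.

Initialize: val = 343
Initialize: hits = 0
Entering loop: while val > 0:
After iteration 1: val = 34, hits = 1
After iteration 2: val = 3, hits = 2
After iteration 3: val = 0, hits = 3
Loop ends.

Final answer: 3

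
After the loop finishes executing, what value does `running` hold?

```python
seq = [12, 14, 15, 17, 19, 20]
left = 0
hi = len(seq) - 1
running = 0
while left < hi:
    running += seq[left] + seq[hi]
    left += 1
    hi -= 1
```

Let's trace through this code step by step.

Initialize: seq = [12, 14, 15, 17, 19, 20]
Initialize: left = 0
Initialize: hi = 5
Initialize: running = 0
Entering loop: while left < hi:
After iteration 1: left = 1, hi = 4, running = 32
After iteration 2: left = 2, hi = 3, running = 65
After iteration 3: left = 3, hi = 2, running = 97
Loop ends.

Final answer: 97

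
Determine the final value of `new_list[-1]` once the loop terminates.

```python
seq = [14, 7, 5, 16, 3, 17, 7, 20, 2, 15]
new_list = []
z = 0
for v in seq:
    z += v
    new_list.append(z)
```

Let's trace through this code step by step.

Initialize: seq = [14, 7, 5, 16, 3, 17, 7, 20, 2, 15]
Initialize: new_list = []
Initialize: z = 0
Entering loop: for v in seq:
After iteration 1: v = 14, new_list = [14], z = 14
After iteration 2: v = 7, new_list = [14, 21], z = 21
After iteration 3: v = 5, new_list = [14, 21, 26], z = 26
After iteration 4: v = 16, new_list = [14, 21, 26, 42], z = 42
After iteration 5: v = 3, new_list = [14, 21, 26, 42, 45], z = 45
After iteration 6: v = 17, new_list = [14, 21, 26, 42, 45, 62], z = 62
After iteration 7: v = 7, new_list = [14, 21, 26, 42, 45, 62, 69], z = 69
After iteration 8: v = 20, new_list = [14, 21, 26, 42, 45, 62, 69, 89], z = 89
After iteration 9: v = 2, new_list = [14, 21, 26, 42, 45, 62, 69, 89, 91], z = 91
After iteration 10: v = 15, new_list = [14, 21, 26, 42, 45, 62, 69, 89, 91, 106], z = 106
Loop ends.
new_list[-1] = 106

Final answer: 106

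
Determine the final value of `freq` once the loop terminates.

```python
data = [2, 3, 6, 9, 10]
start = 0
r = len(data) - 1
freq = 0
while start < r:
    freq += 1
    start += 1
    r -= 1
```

Let's trace through this code step by step.

Initialize: data = [2, 3, 6, 9, 10]
Initialize: start = 0
Initialize: r = 4
Initialize: freq = 0
Entering loop: while start < r:
After iteration 1: start = 1, r = 3, freq = 1
After iteration 2: start = 2, r = 2, freq = 2
Loop ends.

Final answer: 2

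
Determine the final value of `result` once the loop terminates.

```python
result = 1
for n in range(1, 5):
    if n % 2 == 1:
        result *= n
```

Let's trace through this code step by step.

Initialize: result = 1
Entering loop: for n in range(1, 5):
After iteration 1: n = 1, result = 1
After iteration 2: n = 2, result = 1
After iteration 3: n = 3, result = 3
After iteration 4: n = 4, result = 3
Loop ends.

Final answer: 3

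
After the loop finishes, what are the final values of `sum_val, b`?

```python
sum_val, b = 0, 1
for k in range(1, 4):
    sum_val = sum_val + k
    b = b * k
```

Let's trace through this code step by step.

Initialize: sum_val = 0
Initialize: b = 1
Entering loop: for k in range(1, 4):
After iteration 1: k = 1, sum_val = 1, b = 1
After iteration 2: k = 2, sum_val = 3, b = 2
After iteration 3: k = 3, sum_val = 6, b = 6
Loop ends.

Final answer: 6, 6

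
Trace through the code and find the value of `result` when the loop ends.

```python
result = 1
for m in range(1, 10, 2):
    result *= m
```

Let's trace through this code step by step.

Initialize: result = 1
Entering loop: for m in range(1, 10, 2):
After iteration 1: m = 1, result = 1
After iteration 2: m = 3, result = 3
After iteration 3: m = 5, result = 15
After iteration 4: m = 7, result = 105
After iteration 5: m = 9, result = 945
Loop ends.

Final answer: 945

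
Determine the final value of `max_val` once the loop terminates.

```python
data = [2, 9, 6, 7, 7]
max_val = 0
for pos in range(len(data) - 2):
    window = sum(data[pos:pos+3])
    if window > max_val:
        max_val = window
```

Let's trace through this code step by step.

Initialize: data = [2, 9, 6, 7, 7]
Initialize: max_val = 0
Entering loop: for pos in range(len(data) - 2):
After iteration 1: pos = 0, max_val = 17, window = 17
After iteration 2: pos = 1, max_val = 22, window = 22
After iteration 3: pos = 2, max_val = 22, window = 20
Loop ends.

Final answer: 22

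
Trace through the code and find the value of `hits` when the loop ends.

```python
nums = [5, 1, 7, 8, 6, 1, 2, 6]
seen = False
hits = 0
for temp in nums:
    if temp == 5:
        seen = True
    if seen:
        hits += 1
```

Let's trace through this code step by step.

Initialize: nums = [5, 1, 7, 8, 6, 1, 2, 6]
Initialize: seen = False
Initialize: hits = 0
Entering loop: for temp in nums:
After iteration 1: temp = 5, seen = True, hits = 1
After iteration 2: temp = 1, seen = True, hits = 2
After iteration 3: temp = 7, seen = True, hits = 3
After iteration 4: temp = 8, seen = True, hits = 4
After iteration 5: temp = 6, seen = True, hits = 5
After iteration 6: temp = 1, seen = True, hits = 6
After iteration 7: temp = 2, seen = True, hits = 7
After iteration 8: temp = 6, seen = True, hits = 8
Loop ends.

Final answer: 8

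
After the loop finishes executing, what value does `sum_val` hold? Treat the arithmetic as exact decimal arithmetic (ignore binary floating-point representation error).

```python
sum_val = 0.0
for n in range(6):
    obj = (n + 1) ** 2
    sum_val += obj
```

Let's trace through this code step by step.

Initialize: sum_val = 0.0
Entering loop: for n in range(6):
After iteration 1: n = 0, sum_val = 1.0, obj = 1
After iteration 2: n = 1, sum_val = 5.0, obj = 4
After iteration 3: n = 2, sum_val = 14.0, obj = 9
After iteration 4: n = 3, sum_val = 30.0, obj = 16
After iteration 5: n = 4, sum_val = 55.0, obj = 25
After iteration 6: n = 5, sum_val = 91.0, obj = 36
Loop ends.

Final answer: 91.0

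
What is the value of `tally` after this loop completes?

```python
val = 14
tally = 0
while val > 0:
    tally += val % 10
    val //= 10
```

Let's trace through this code step by step.

Initialize: val = 14
Initialize: tally = 0
Entering loop: while val > 0:
After iteration 1: val = 1, tally = 4
After iteration 2: val = 0, tally = 5
Loop ends.

Final answer: 5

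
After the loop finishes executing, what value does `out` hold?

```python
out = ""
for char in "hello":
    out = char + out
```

Let's trace through this code step by step.

Initialize: out = ''
Entering loop: for char in "hello":
After iteration 1: char = 'h', out = 'h'
After iteration 2: char = 'e', out = 'eh'
After iteration 3: char = 'l', out = 'leh'
After iteration 4: char = 'l', out = 'lleh'
After iteration 5: char = 'o', out = 'olleh'
Loop ends.

Final answer: 'olleh'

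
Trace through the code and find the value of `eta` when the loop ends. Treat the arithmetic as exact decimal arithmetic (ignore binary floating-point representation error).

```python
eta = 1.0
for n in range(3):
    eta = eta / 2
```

Let's trace through this code step by step.

Initialize: eta = 1.0
Entering loop: for n in range(3):
After iteration 1: n = 0, eta = 0.5
After iteration 2: n = 1, eta = 0.25
After iteration 3: n = 2, eta = 0.125
Loop ends.

Final answer: 0.125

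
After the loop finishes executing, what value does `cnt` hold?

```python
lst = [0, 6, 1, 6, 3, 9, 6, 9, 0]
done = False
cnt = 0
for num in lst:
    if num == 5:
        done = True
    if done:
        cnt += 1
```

Let's trace through this code step by step.

Initialize: lst = [0, 6, 1, 6, 3, 9, 6, 9, 0]
Initialize: done = False
Initialize: cnt = 0
Entering loop: for num in lst:
After iteration 1: num = 0, cnt = 0
After iteration 2: num = 6, cnt = 0
After iteration 3: num = 1, cnt = 0
After iteration 4: num = 6, cnt = 0
After iteration 5: num = 3, cnt = 0
After iteration 6: num = 9, cnt = 0
After iteration 7: num = 6, cnt = 0
After iteration 8: num = 9, cnt = 0
After iteration 9: num = 0, cnt = 0
Loop ends.

Final answer: 0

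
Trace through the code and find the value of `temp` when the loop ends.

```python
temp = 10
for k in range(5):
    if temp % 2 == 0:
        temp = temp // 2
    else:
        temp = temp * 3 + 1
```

Let's trace through this code step by step.

Initialize: temp = 10
Entering loop: for k in range(5):
After iteration 1: k = 0, temp = 5
After iteration 2: k = 1, temp = 16
After iteration 3: k = 2, temp = 8
After iteration 4: k = 3, temp = 4
After iteration 5: k = 4, temp = 2
Loop ends.

Final answer: 2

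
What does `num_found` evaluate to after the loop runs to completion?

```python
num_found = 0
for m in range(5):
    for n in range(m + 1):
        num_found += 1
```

Let's trace through this code step by step.

Initialize: num_found = 0
Entering loop: for m in range(5):
After iteration 1: m = 0, num_found = 1, n = 0
After iteration 2: m = 1, num_found = 3, n = 1
After iteration 3: m = 2, num_found = 6, n = 2
After iteration 4: m = 3, num_found = 10, n = 3
After iteration 5: m = 4, num_found = 15, n = 4
Loop ends.

Final answer: 15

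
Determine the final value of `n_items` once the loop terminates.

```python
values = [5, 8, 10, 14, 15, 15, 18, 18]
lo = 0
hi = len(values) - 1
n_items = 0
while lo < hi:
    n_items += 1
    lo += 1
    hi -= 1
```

Let's trace through this code step by step.

Initialize: values = [5, 8, 10, 14, 15, 15, 18, 18]
Initialize: lo = 0
Initialize: hi = 7
Initialize: n_items = 0
Entering loop: while lo < hi:
After iteration 1: lo = 1, hi = 6, n_items = 1
After iteration 2: lo = 2, hi = 5, n_items = 2
After iteration 3: lo = 3, hi = 4, n_items = 3
After iteration 4: lo = 4, hi = 3, n_items = 4
Loop ends.

Final answer: 4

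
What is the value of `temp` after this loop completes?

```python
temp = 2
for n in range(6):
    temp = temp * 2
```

Let's trace through this code step by step.

Initialize: temp = 2
Entering loop: for n in range(6):
After iteration 1: n = 0, temp = 4
After iteration 2: n = 1, temp = 8
After iteration 3: n = 2, temp = 16
After iteration 4: n = 3, temp = 32
After iteration 5: n = 4, temp = 64
After iteration 6: n = 5, temp = 128
Loop ends.

Final answer: 128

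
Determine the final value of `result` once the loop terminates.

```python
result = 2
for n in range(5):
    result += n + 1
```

Let's trace through this code step by step.

Initialize: result = 2
Entering loop: for n in range(5):
After iteration 1: n = 0, result = 3
After iteration 2: n = 1, result = 5
After iteration 3: n = 2, result = 8
After iteration 4: n = 3, result = 12
After iteration 5: n = 4, result = 17
Loop ends.

Final answer: 17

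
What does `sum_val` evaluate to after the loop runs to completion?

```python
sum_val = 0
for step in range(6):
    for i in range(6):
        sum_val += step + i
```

Let's trace through this code step by step.

Initialize: sum_val = 0
Entering loop: for step in range(6):
After iteration 1: step = 0, sum_val = 15
After iteration 2: step = 1, sum_val = 36
After iteration 3: step = 2, sum_val = 63
After iteration 4: step = 3, sum_val = 96
After iteration 5: step = 4, sum_val = 135
After iteration 6: step = 5, sum_val = 180
Loop ends.

Final answer: 180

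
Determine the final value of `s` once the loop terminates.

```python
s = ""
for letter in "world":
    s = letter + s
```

Let's trace through this code step by step.

Initialize: s = ''
Entering loop: for letter in "world":
After iteration 1: letter = 'w', s = 'w'
After iteration 2: letter = 'o', s = 'ow'
After iteration 3: letter = 'r', s = 'row'
After iteration 4: letter = 'l', s = 'lrow'
After iteration 5: letter = 'd', s = 'dlrow'
Loop ends.

Final answer: 'dlrow'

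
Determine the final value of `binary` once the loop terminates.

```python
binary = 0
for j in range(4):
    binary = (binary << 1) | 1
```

Let's trace through this code step by step.

Initialize: binary = 0
Entering loop: for j in range(4):
After iteration 1: j = 0, binary = 1
After iteration 2: j = 1, binary = 3
After iteration 3: j = 2, binary = 7
After iteration 4: j = 3, binary = 15
Loop ends.

Final answer: 15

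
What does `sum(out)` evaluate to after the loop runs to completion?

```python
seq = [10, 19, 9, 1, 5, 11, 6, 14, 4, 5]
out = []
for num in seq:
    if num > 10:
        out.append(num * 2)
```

Let's trace through this code step by step.

Initialize: seq = [10, 19, 9, 1, 5, 11, 6, 14, 4, 5]
Initialize: out = []
Entering loop: for num in seq:
After iteration 1: num = 10, out = []
After iteration 2: num = 19, out = [38]
After iteration 3: num = 9, out = [38]
After iteration 4: num = 1, out = [38]
After iteration 5: num = 5, out = [38]
After iteration 6: num = 11, out = [38, 22]
After iteration 7: num = 6, out = [38, 22]
After iteration 8: num = 14, out = [38, 22, 28]
After iteration 9: num = 4, out = [38, 22, 28]
After iteration 10: num = 5, out = [38, 22, 28]
Loop ends.
sum(out) = 88

Final answer: 88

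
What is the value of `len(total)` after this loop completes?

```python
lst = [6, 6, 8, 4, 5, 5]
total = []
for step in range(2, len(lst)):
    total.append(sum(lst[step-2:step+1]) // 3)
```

Let's trace through this code step by step.

Initialize: lst = [6, 6, 8, 4, 5, 5]
Initialize: total = []
Entering loop: for step in range(2, len(lst)):
After iteration 1: step = 2, total = [6]
After iteration 2: step = 3, total = [6, 6]
After iteration 3: step = 4, total = [6, 6, 5]
After iteration 4: step = 5, total = [6, 6, 5, 4]
Loop ends.
len(total) = 4

Final answer: 4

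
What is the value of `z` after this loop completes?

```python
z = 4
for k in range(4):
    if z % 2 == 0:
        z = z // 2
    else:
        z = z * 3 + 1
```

Let's trace through this code step by step.

Initialize: z = 4
Entering loop: for k in range(4):
After iteration 1: k = 0, z = 2
After iteration 2: k = 1, z = 1
After iteration 3: k = 2, z = 4
After iteration 4: k = 3, z = 2
Loop ends.

Final answer: 2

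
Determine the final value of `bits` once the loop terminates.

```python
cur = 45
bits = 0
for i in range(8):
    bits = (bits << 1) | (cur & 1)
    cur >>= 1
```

Let's trace through this code step by step.

Initialize: cur = 45
Initialize: bits = 0
Entering loop: for i in range(8):
After iteration 1: i = 0, cur = 22, bits = 1
After iteration 2: i = 1, cur = 11, bits = 2
After iteration 3: i = 2, cur = 5, bits = 5
After iteration 4: i = 3, cur = 2, bits = 11
After iteration 5: i = 4, cur = 1, bits = 22
After iteration 6: i = 5, cur = 0, bits = 45
After iteration 7: i = 6, cur = 0, bits = 90
After iteration 8: i = 7, cur = 0, bits = 180
Loop ends.

Final answer: 180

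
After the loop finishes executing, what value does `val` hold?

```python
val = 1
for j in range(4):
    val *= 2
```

Let's trace through this code step by step.

Initialize: val = 1
Entering loop: for j in range(4):
After iteration 1: j = 0, val = 2
After iteration 2: j = 1, val = 4
After iteration 3: j = 2, val = 8
After iteration 4: j = 3, val = 16
Loop ends.

Final answer: 16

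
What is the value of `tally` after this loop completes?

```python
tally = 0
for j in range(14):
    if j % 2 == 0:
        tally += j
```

Let's trace through this code step by step.

Initialize: tally = 0
Entering loop: for j in range(14):
After iteration 1: j = 0, tally = 0
After iteration 2: j = 1, tally = 0
After iteration 3: j = 2, tally = 2
After iteration 4: j = 3, tally = 2
After iteration 5: j = 4, tally = 6
After iteration 6: j = 5, tally = 6
After iteration 7: j = 6, tally = 12
After iteration 8: j = 7, tally = 12
After iteration 9: j = 8, tally = 20
After iteration 10: j = 9, tally = 20
After iteration 11: j = 10, tally = 30
After iteration 12: j = 11, tally = 30
After iteration 13: j = 12, tally = 42
After iteration 14: j = 13, tally = 42
Loop ends.

Final answer: 42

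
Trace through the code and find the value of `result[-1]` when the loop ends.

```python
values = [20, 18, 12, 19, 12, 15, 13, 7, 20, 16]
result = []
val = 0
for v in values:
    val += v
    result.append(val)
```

Let's trace through this code step by step.

Initialize: values = [20, 18, 12, 19, 12, 15, 13, 7, 20, 16]
Initialize: result = []
Initialize: val = 0
Entering loop: for v in values:
After iteration 1: v = 20, result = [20], val = 20
After iteration 2: v = 18, result = [20, 38], val = 38
After iteration 3: v = 12, result = [20, 38, 50], val = 50
After iteration 4: v = 19, result = [20, 38, 50, 69], val = 69
After iteration 5: v = 12, result = [20, 38, 50, 69, 81], val = 81
After iteration 6: v = 15, result = [20, 38, 50, 69, 81, 96], val = 96
After iteration 7: v = 13, result = [20, 38, 50, 69, 81, 96, 109], val = 109
After iteration 8: v = 7, result = [20, 38, 50, 69, 81, 96, 109, 116], val = 116
After iteration 9: v = 20, result = [20, 38, 50, 69, 81, 96, 109, 116, 136], val = 136
After iteration 10: v = 16, result = [20, 38, 50, 69, 81, 96, 109, 116, 136, 152], val = 152
Loop ends.
result[-1] = 152

Final answer: 152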